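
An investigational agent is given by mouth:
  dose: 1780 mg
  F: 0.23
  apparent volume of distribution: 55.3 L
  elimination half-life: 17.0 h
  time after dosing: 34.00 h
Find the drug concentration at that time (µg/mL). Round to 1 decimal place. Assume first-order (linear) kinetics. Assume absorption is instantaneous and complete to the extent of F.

Amount reaching circulation = F × Dose = 0.23 × 1780 = 409.4 mg
C₀ = F·Dose / Vd = 409.4 / 55.3 = 7.403 mg/L
k = ln2 / t½ = 0.693147 / 17.0 = 0.04077 h⁻¹
t / t½ = 34.00 / 17.0 = 2 half-lives
C = C₀ × (1/2)^2 = 7.403 × 0.2500 = 1.851 mg/L
(1.851 mg/L = 1.851 µg/mL)

1.9 µg/mL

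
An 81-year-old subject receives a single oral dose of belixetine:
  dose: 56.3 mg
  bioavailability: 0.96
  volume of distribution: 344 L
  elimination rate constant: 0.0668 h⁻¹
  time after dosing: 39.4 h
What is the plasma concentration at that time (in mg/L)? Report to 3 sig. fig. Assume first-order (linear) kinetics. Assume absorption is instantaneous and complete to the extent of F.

Amount reaching circulation = F × Dose = 0.96 × 56.30 = 54.05 mg
C₀ = F·Dose / Vd = 54.05 / 344 = 0.1571 mg/L
C = C₀ · e^(−k·t) = 0.1571 × e^(−0.06680 × 39.4)
  = 0.1571 × 0.07194 = 0.01130 mg/L

0.0113 mg/L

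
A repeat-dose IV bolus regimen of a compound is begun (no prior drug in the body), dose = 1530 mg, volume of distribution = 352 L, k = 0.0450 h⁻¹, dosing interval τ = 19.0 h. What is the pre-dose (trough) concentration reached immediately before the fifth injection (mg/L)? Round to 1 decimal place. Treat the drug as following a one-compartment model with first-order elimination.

3.1 mg/L

C₀ per dose = Dose / Vd = 1530 / 352 = 4.347 mg/L
Fraction remaining after one interval: r = e^(−kτ) = e^(−0.04500 × 19.0) = 0.4253
Before dose 5, 4 doses have been given (aged 1τ, 2τ, 3τ, 4τ).
C_trough = C₀ × (r + r² + … + r^4) = C₀ × r(1−r^4)/(1−r)
        = 4.347 × 0.4253 × (1 − 0.03272) / (1 − 0.4253) = 3.112 mg/L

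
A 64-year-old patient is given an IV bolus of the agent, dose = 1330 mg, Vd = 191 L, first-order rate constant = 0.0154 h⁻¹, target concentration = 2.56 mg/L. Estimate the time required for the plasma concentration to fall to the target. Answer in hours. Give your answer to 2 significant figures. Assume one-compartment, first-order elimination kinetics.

65 h

C₀ = Dose / Vd = 1330 / 191 = 6.963 mg/L
t = ln(C₀ / C) / k = ln(6.963 / 2.56) / 0.01540
  = ln(2.720) / 0.01540 = 1.001 / 0.01540 = 65.00 h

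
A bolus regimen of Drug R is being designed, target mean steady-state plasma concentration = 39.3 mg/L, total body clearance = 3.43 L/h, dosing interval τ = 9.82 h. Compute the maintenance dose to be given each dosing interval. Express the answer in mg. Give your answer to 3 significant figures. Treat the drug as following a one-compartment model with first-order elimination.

At steady state, Dose/τ = Css × CL.
Dose = Css × CL × τ = 39.3 × 3.430 × 9.82 = 1324 mg

1320 mg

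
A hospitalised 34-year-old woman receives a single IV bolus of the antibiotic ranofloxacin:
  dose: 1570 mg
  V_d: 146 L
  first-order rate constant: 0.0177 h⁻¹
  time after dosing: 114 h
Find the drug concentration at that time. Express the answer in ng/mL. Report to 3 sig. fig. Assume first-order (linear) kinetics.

1430 ng/mL

C₀ = Dose / Vd = 1570 / 146 = 10.75 mg/L
C = C₀ · e^(−k·t) = 10.75 × e^(−0.01770 × 114)
  = 10.75 × 0.1329 = 1.429 mg/L
Convert: 1.429 mg/L × 1000 = 1429 ng/mL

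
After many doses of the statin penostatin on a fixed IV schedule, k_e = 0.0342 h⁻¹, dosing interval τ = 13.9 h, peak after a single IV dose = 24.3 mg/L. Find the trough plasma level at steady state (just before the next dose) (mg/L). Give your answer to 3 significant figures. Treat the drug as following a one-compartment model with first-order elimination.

39.9 mg/L

e^(−kτ) = e^(−0.03420 × 13.9) = 0.6216
Accumulation ratio R = 1 / (1 − e^(−kτ)) = 1 / (1 − 0.6216) = 2.643
Steady-state trough = C₀ × R × e^(−kτ) = 24.3 × 2.643 × 0.6216 = 39.92 mg/L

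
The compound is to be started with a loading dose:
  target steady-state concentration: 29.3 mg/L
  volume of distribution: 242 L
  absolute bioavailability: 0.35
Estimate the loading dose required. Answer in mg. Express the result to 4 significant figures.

LD = Css × Vd / F = 29.3 × 242 / 0.35 = 20260 mg

20260 mg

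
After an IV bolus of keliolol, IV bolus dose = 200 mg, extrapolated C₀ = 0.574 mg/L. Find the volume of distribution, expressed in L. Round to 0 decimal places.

Vd = Dose / C₀ = 200.0 / 0.574 = 348.4 L

348 L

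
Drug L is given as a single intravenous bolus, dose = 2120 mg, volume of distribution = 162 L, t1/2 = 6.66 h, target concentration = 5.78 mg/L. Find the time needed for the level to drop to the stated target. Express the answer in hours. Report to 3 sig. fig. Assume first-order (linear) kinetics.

C₀ = Dose / Vd = 2120 / 162 = 13.09 mg/L
k = ln2 / t½ = 0.693147 / 6.66 = 0.1041 h⁻¹
t = ln(C₀ / C) / k = ln(13.09 / 5.78) / 0.1041
  = ln(2.265) / 0.1041 = 0.8176 / 0.1041 = 7.854 h

7.85 h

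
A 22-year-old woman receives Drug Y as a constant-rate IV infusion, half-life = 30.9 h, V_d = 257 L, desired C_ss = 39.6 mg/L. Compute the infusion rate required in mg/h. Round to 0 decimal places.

k = ln2 / t½ = 0.693147 / 30.9 = 0.02243 h⁻¹
CL = k × Vd = 0.02243 × 257 = 5.765 L/h
At steady state, infusion rate R₀ = Css × CL = 39.6 × 5.765 = 228.3 mg/h

228 mg/h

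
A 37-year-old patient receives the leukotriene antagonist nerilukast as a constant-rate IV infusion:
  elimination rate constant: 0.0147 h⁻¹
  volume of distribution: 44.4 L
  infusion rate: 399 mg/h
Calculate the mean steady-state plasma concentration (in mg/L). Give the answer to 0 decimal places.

611 mg/L

CL = k × Vd = 0.01470 × 44.4 = 0.6527 L/h
At steady state Css = R₀ / CL = 399 / 0.6527 = 611.3 mg/L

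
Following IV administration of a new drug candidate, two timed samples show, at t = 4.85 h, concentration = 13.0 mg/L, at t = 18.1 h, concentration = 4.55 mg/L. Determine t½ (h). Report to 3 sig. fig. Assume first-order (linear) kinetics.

k = ln(C₁/C₂) / (t₂ − t₁) = ln(13.0/4.55) / (18.1 − 4.85)
  = 1.050 / 13.25 = 0.07925 h⁻¹
t½ = ln2 / k = 0.693147 / 0.07925 = 8.746 h

8.75 h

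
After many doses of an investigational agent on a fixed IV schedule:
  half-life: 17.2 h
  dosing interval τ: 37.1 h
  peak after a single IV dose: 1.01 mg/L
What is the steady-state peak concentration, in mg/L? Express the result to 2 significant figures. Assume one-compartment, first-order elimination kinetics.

k = ln2 / t½ = 0.693147 / 17.2 = 0.04030 h⁻¹
e^(−kτ) = e^(−0.04030 × 37.1) = 0.2242
Accumulation ratio R = 1 / (1 − e^(−kτ)) = 1 / (1 − 0.2242) = 1.289
Steady-state peak = C₀ × R = 1.01 × 1.289 = 1.302 mg/L

1.3 mg/L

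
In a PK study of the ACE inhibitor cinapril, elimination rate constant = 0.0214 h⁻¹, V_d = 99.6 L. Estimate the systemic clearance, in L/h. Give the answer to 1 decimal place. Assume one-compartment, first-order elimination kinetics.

CL = k × Vd = 0.0214 × 99.6 = 2.131 L/h

2.1 L/h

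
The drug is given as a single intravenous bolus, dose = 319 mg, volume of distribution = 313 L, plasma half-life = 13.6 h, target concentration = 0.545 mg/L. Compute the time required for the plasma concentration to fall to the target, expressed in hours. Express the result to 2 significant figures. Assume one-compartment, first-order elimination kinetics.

C₀ = Dose / Vd = 319.0 / 313 = 1.019 mg/L
k = ln2 / t½ = 0.693147 / 13.6 = 0.05097 h⁻¹
t = ln(C₀ / C) / k = ln(1.019 / 0.545) / 0.05097
  = ln(1.870) / 0.05097 = 0.6259 / 0.05097 = 12.28 h

12 h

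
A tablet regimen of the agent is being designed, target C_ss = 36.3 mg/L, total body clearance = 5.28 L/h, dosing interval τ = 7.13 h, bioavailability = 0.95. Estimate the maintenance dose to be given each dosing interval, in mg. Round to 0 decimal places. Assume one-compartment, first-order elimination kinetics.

1438 mg

At steady state, F × (Dose/τ) = Css × CL.
Dose = Css × CL × τ / F = 36.3 × 5.280 × 7.13 / 0.95 = 1438 mg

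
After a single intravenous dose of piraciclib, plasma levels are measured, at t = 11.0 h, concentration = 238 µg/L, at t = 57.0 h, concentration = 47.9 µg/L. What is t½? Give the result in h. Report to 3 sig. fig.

k = ln(C₁/C₂) / (t₂ − t₁) = ln(238/47.9) / (57.0 − 11.0)
  = 1.603 / 46.00 = 0.03485 h⁻¹
t½ = ln2 / k = 0.693147 / 0.03485 = 19.89 h

19.9 h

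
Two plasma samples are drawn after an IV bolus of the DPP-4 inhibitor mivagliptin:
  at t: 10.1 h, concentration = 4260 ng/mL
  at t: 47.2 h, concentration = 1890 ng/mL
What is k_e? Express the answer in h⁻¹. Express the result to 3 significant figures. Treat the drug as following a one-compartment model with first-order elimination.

k = ln(C₁/C₂) / (t₂ − t₁) = ln(4260/1890) / (47.2 − 10.1)
  = 0.8127 / 37.10 = 0.02191 h⁻¹

0.0219 h⁻¹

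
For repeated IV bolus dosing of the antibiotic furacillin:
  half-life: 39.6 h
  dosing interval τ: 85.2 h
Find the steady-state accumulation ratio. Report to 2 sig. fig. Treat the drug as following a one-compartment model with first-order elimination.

k = ln2 / t½ = 0.693147 / 39.6 = 0.01750 h⁻¹
e^(−kτ) = e^(−0.01750 × 85.2) = 0.2251
Accumulation ratio R = 1 / (1 − e^(−kτ)) = 1 / (1 − 0.2251) = 1.290

1.3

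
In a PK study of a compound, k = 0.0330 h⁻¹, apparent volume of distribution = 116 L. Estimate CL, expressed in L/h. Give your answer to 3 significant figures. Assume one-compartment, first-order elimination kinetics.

3.83 L/h

CL = k × Vd = 0.0330 × 116 = 3.828 L/h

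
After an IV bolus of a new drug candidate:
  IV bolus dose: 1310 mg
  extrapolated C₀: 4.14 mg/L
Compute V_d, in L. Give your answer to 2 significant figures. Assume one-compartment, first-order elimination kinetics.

320 L

Vd = Dose / C₀ = 1310 / 4.14 = 316.4 L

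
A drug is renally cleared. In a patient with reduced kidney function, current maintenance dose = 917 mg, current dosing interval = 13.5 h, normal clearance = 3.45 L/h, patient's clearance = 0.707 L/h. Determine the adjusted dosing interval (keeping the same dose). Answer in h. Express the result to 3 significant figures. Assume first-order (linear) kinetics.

65.9 h

To keep the same average steady-state level, dosing rate must scale with clearance.
CL ratio = 0.707 / 3.45 = 0.2049
New interval (same dose) = 13.5 / 0.2049 = 65.89 h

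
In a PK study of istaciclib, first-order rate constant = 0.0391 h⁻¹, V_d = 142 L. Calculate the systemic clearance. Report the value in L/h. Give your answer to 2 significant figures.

5.6 L/h

CL = k × Vd = 0.0391 × 142 = 5.552 L/h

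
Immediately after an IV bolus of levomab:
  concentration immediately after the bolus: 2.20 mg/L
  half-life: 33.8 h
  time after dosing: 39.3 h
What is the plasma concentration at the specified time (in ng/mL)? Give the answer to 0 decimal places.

k = ln2 / t½ = 0.693147 / 33.8 = 0.02051 h⁻¹
C = C₀ · e^(−k·t) = 2.200 × e^(−0.02051 × 39.3)
  = 2.200 × 0.4466 = 0.9825 mg/L
Convert: 0.9825 mg/L × 1000 = 982.5 ng/mL

983 ng/mL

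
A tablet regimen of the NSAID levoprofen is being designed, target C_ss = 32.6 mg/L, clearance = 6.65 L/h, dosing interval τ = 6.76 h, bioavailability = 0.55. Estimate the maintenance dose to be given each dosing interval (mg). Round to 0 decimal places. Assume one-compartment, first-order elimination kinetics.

At steady state, F × (Dose/τ) = Css × CL.
Dose = Css × CL × τ / F = 32.6 × 6.650 × 6.76 / 0.55 = 2665 mg

2665 mg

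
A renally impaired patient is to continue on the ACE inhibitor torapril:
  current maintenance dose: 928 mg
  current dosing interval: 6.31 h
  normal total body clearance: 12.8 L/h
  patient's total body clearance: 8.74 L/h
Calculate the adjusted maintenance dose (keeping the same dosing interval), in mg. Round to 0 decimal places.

To keep the same average steady-state level, dosing rate must scale with clearance.
CL ratio = 8.74 / 12.8 = 0.6828
New dose (same interval) = 928 × 0.6828 = 633.6 mg

634 mg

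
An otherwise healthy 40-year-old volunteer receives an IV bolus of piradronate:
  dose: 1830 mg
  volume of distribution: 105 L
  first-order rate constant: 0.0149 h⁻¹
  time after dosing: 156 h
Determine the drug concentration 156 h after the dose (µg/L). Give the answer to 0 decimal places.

1705 µg/L

C₀ = Dose / Vd = 1830 / 105 = 17.43 mg/L
C = C₀ · e^(−k·t) = 17.43 × e^(−0.01490 × 156)
  = 17.43 × 0.09784 = 1.705 mg/L
Convert: 1.705 mg/L × 1000 = 1705 µg/L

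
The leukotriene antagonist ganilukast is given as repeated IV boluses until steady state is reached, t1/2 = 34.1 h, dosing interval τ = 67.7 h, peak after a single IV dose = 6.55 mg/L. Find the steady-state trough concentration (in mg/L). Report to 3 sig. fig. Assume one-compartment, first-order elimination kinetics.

2.21 mg/L

k = ln2 / t½ = 0.693147 / 34.1 = 0.02033 h⁻¹
e^(−kτ) = e^(−0.02033 × 67.7) = 0.2525
Accumulation ratio R = 1 / (1 − e^(−kτ)) = 1 / (1 − 0.2525) = 1.338
Steady-state trough = C₀ × R × e^(−kτ) = 6.55 × 1.338 × 0.2525 = 2.213 mg/L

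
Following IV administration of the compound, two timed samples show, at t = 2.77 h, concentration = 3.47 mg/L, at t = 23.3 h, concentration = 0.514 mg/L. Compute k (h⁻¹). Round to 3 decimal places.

0.093 h⁻¹

k = ln(C₁/C₂) / (t₂ − t₁) = ln(3.47/0.514) / (23.3 − 2.77)
  = 1.910 / 20.53 = 0.09303 h⁻¹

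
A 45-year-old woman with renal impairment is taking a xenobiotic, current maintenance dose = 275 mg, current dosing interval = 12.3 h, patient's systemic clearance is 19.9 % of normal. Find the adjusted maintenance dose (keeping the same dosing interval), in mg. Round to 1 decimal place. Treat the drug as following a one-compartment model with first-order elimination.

54.7 mg

To keep the same average steady-state level, dosing rate must scale with clearance.
CL ratio = 19.9 / 100 = 0.1990
New dose (same interval) = 275 × 0.1990 = 54.73 mg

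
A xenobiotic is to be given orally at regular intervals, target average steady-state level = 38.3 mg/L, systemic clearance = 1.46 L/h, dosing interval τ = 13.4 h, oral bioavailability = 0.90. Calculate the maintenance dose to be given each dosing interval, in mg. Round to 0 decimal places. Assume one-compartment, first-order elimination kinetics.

At steady state, F × (Dose/τ) = Css × CL.
Dose = Css × CL × τ / F = 38.3 × 1.460 × 13.4 / 0.90 = 832.6 mg

833 mg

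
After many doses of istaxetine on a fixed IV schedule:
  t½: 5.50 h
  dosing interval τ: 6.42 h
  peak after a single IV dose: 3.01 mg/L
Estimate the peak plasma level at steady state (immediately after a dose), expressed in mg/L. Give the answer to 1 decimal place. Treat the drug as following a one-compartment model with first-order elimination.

5.4 mg/L

k = ln2 / t½ = 0.693147 / 5.50 = 0.1260 h⁻¹
e^(−kτ) = e^(−0.1260 × 6.42) = 0.4453
Accumulation ratio R = 1 / (1 − e^(−kτ)) = 1 / (1 − 0.4453) = 1.803
Steady-state peak = C₀ × R = 3.01 × 1.803 = 5.427 mg/L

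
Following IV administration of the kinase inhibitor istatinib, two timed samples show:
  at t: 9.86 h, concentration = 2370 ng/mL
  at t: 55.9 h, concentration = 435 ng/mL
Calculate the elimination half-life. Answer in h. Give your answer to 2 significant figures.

k = ln(C₁/C₂) / (t₂ − t₁) = ln(2370/435) / (55.9 − 9.86)
  = 1.695 / 46.04 = 0.03682 h⁻¹
t½ = ln2 / k = 0.693147 / 0.03682 = 18.83 h

19 h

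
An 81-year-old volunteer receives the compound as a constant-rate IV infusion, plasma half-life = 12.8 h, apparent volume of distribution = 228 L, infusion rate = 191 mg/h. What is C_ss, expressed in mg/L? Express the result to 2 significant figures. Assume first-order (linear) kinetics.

15 mg/L

k = ln2 / t½ = 0.693147 / 12.8 = 0.05415 h⁻¹
CL = k × Vd = 0.05415 × 228 = 12.35 L/h
At steady state Css = R₀ / CL = 191 / 12.35 = 15.47 mg/L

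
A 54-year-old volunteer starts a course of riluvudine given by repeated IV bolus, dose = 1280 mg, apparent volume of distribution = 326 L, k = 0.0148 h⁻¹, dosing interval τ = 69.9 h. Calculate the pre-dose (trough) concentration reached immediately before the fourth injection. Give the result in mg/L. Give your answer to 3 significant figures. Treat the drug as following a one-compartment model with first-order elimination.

C₀ per dose = Dose / Vd = 1280 / 326 = 3.926 mg/L
Fraction remaining after one interval: r = e^(−kτ) = e^(−0.01480 × 69.9) = 0.3554
Before dose 4, 3 doses have been given (aged 1τ, 2τ, 3τ).
C_trough = C₀ × (r + r² + … + r^3) = C₀ × r(1−r^3)/(1−r)
        = 3.926 × 0.3554 × (1 − 0.04489) / (1 − 0.3554) = 2.067 mg/L

2.07 mg/L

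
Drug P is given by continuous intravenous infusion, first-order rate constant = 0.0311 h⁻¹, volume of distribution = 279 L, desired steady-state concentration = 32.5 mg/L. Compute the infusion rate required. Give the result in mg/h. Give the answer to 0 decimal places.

CL = k × Vd = 0.03110 × 279 = 8.677 L/h
At steady state, infusion rate R₀ = Css × CL = 32.5 × 8.677 = 282.0 mg/h

282 mg/h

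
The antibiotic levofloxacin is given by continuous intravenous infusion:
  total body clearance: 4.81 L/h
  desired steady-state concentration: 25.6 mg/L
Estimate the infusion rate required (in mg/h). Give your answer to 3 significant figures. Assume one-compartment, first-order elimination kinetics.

At steady state, infusion rate R₀ = Css × CL = 25.6 × 4.810 = 123.1 mg/h

123 mg/h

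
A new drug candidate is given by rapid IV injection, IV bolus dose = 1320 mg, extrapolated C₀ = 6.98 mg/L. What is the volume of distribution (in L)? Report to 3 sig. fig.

Vd = Dose / C₀ = 1320 / 6.98 = 189.1 L

189 L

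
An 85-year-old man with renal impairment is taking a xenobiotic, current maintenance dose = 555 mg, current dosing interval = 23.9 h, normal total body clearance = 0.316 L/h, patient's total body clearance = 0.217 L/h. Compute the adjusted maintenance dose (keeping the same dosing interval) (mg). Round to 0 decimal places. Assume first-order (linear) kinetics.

381 mg

To keep the same average steady-state level, dosing rate must scale with clearance.
CL ratio = 0.217 / 0.316 = 0.6867
New dose (same interval) = 555 × 0.6867 = 381.1 mg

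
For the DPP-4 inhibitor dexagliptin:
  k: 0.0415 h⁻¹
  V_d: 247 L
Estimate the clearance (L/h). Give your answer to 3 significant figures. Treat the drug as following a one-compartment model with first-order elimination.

CL = k × Vd = 0.0415 × 247 = 10.25 L/h

10.3 L/h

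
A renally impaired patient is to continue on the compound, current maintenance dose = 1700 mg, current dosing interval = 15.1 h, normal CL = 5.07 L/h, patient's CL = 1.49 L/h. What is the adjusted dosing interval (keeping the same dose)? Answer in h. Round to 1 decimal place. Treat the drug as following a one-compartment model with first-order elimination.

51.4 h

To keep the same average steady-state level, dosing rate must scale with clearance.
CL ratio = 1.49 / 5.07 = 0.2939
New interval (same dose) = 15.1 / 0.2939 = 51.38 h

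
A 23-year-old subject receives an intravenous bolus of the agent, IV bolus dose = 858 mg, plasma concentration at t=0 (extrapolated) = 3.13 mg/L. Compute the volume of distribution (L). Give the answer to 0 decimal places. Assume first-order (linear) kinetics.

Vd = Dose / C₀ = 858.0 / 3.13 = 274.1 L

274 L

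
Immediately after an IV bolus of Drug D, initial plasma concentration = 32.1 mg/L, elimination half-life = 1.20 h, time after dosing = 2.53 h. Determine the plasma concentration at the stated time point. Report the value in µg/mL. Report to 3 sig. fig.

k = ln2 / t½ = 0.693147 / 1.20 = 0.5776 h⁻¹
C = C₀ · e^(−k·t) = 32.10 × e^(−0.5776 × 2.53)
  = 32.10 × 0.2319 = 7.444 mg/L
(7.444 mg/L = 7.444 µg/mL)

7.44 µg/mL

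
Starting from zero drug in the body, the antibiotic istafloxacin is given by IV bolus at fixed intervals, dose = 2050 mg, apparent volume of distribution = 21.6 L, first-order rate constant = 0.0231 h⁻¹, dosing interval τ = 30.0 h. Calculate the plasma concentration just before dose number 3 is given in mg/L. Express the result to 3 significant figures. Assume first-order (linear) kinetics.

71.2 mg/L

C₀ per dose = Dose / Vd = 2050 / 21.6 = 94.91 mg/L
Fraction remaining after one interval: r = e^(−kτ) = e^(−0.02310 × 30.0) = 0.5001
Before dose 3, 2 doses have been given (aged 1τ, 2τ).
C_trough = C₀ × (r + r²) = 94.91 × (0.5001 + 0.2501) = 71.20 mg/L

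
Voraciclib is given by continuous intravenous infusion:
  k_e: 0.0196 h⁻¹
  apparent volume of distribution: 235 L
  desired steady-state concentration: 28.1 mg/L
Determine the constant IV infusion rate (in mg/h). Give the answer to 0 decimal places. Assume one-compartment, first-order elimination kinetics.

CL = k × Vd = 0.01960 × 235 = 4.606 L/h
At steady state, infusion rate R₀ = Css × CL = 28.1 × 4.606 = 129.4 mg/h

129 mg/h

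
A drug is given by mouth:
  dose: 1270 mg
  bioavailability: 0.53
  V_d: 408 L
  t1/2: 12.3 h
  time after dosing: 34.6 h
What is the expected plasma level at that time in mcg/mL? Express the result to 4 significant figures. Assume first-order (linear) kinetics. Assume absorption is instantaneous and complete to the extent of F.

Amount reaching circulation = F × Dose = 0.53 × 1270 = 673.1 mg
C₀ = F·Dose / Vd = 673.1 / 408 = 1.650 mg/L
k = ln2 / t½ = 0.693147 / 12.3 = 0.05635 h⁻¹
C = C₀ · e^(−k·t) = 1.650 × e^(−0.05635 × 34.6)
  = 1.650 × 0.1423 = 0.2348 mg/L
(0.2348 mg/L = 0.2348 mcg/mL)

0.2348 mcg/mL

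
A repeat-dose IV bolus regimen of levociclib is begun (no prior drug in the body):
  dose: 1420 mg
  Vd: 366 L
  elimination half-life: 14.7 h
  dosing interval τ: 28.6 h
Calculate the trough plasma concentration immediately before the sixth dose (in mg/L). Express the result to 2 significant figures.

C₀ per dose = Dose / Vd = 1420 / 366 = 3.880 mg/L
k = ln2 / t½ = 0.693147 / 14.7 = 0.04715 h⁻¹
Fraction remaining after one interval: r = e^(−kτ) = e^(−0.04715 × 28.6) = 0.2596
Before dose 6, 5 doses have been given (aged 1τ, 2τ, 3τ, 4τ, 5τ).
C_trough = C₀ × (r + r² + … + r^5) = C₀ × r(1−r^5)/(1−r)
        = 3.880 × 0.2596 × (1 − 0.001179) / (1 − 0.2596) = 1.359 mg/L

1.4 mg/L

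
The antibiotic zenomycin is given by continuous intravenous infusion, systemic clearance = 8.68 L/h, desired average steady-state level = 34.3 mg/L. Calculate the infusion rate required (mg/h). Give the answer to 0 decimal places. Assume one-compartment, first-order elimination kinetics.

298 mg/h

At steady state, infusion rate R₀ = Css × CL = 34.3 × 8.680 = 297.7 mg/h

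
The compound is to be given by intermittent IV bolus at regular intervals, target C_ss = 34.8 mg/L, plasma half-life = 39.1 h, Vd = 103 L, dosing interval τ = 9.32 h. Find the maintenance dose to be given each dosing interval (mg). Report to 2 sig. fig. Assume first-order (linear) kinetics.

590 mg

k = ln2 / t½ = 0.693147 / 39.1 = 0.01773 h⁻¹
CL = k × Vd = 0.01773 × 103 = 1.826 L/h
At steady state, Dose/τ = Css × CL.
Dose = Css × CL × τ = 34.8 × 1.826 × 9.32 = 592.2 mg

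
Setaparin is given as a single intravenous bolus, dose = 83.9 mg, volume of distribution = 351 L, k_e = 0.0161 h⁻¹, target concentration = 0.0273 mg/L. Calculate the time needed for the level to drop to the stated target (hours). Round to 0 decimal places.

135 h

C₀ = Dose / Vd = 83.90 / 351 = 0.2390 mg/L
t = ln(C₀ / C) / k = ln(0.2390 / 0.0273) / 0.01610
  = ln(8.755) / 0.01610 = 2.170 / 0.01610 = 134.8 h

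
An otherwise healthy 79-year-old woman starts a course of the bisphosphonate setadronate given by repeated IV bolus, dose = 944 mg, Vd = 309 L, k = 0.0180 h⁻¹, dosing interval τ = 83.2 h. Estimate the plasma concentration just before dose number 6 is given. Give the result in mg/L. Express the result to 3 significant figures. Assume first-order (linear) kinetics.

0.880 mg/L

C₀ per dose = Dose / Vd = 944 / 309 = 3.055 mg/L
Fraction remaining after one interval: r = e^(−kτ) = e^(−0.01800 × 83.2) = 0.2237
Before dose 6, 5 doses have been given (aged 1τ, 2τ, 3τ, 4τ, 5τ).
C_trough = C₀ × (r + r² + … + r^5) = C₀ × r(1−r^5)/(1−r)
        = 3.055 × 0.2237 × (1 − 0.0005602) / (1 − 0.2237) = 0.8798 mg/L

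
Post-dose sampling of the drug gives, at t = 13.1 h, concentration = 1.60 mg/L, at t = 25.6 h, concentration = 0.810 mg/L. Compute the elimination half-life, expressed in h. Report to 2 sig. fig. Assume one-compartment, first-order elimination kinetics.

13 h

k = ln(C₁/C₂) / (t₂ − t₁) = ln(1.60/0.810) / (25.6 − 13.1)
  = 0.6807 / 12.50 = 0.05446 h⁻¹
t½ = ln2 / k = 0.693147 / 0.05446 = 12.73 h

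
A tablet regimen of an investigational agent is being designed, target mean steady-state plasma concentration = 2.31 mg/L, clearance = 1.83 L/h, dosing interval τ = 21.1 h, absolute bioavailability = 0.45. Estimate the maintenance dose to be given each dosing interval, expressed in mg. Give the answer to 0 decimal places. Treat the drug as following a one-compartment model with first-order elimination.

198 mg

At steady state, F × (Dose/τ) = Css × CL.
Dose = Css × CL × τ / F = 2.31 × 1.830 × 21.1 / 0.45 = 198.2 mg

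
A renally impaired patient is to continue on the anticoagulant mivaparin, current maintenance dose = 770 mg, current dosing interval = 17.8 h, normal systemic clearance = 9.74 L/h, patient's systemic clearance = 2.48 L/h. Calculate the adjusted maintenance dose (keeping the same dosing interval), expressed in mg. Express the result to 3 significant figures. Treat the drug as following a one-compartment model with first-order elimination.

To keep the same average steady-state level, dosing rate must scale with clearance.
CL ratio = 2.48 / 9.74 = 0.2546
New dose (same interval) = 770 × 0.2546 = 196.0 mg

196 mg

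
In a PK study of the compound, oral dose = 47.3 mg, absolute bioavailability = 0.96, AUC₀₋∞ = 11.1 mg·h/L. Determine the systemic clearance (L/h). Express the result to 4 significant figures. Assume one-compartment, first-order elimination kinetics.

CL = F·Dose / AUC = 0.96 × 47.3 / 11.1 = 4.091 L/h

4.091 L/h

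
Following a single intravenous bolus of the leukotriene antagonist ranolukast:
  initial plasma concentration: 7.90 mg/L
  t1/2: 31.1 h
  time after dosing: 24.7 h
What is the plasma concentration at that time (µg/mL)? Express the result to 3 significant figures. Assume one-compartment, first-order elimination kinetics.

k = ln2 / t½ = 0.693147 / 31.1 = 0.02229 h⁻¹
C = C₀ · e^(−k·t) = 7.900 × e^(−0.02229 × 24.7)
  = 7.900 × 0.5766 = 4.555 mg/L
(4.555 mg/L = 4.555 µg/mL)

4.56 µg/mL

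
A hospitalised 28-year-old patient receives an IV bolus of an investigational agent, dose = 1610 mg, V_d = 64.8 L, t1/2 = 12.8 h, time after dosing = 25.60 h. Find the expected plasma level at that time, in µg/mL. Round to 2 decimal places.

C₀ = Dose / Vd = 1610 / 64.8 = 24.85 mg/L
k = ln2 / t½ = 0.693147 / 12.8 = 0.05415 h⁻¹
t / t½ = 25.60 / 12.8 = 2 half-lives
C = C₀ × (1/2)^2 = 24.85 × 0.2500 = 6.213 mg/L
(6.213 mg/L = 6.213 µg/mL)

6.21 µg/mL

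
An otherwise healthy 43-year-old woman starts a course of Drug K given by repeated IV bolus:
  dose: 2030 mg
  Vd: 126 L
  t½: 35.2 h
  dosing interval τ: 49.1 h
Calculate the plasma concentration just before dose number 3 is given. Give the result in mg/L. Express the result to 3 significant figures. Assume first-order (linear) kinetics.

C₀ per dose = Dose / Vd = 2030 / 126 = 16.11 mg/L
k = ln2 / t½ = 0.693147 / 35.2 = 0.01969 h⁻¹
Fraction remaining after one interval: r = e^(−kτ) = e^(−0.01969 × 49.1) = 0.3803
Before dose 3, 2 doses have been given (aged 1τ, 2τ).
C_trough = C₀ × (r + r²) = 16.11 × (0.3803 + 0.1446) = 8.456 mg/L

8.46 mg/L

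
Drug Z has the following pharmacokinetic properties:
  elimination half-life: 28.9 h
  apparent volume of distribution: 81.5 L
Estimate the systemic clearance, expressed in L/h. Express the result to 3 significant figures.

1.95 L/h

k = ln2 / t½ = 0.693147 / 28.9 = 0.02398 h⁻¹
CL = k × Vd = 0.02398 × 81.5 = 1.954 L/h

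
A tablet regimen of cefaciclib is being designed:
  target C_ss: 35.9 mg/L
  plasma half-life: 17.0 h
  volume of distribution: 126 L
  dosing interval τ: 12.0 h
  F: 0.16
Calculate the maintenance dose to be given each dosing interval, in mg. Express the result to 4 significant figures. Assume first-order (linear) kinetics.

13830 mg

k = ln2 / t½ = 0.693147 / 17.0 = 0.04077 h⁻¹
CL = k × Vd = 0.04077 × 126 = 5.137 L/h
At steady state, F × (Dose/τ) = Css × CL.
Dose = Css × CL × τ / F = 35.9 × 5.137 × 12.0 / 0.16 = 13830 mg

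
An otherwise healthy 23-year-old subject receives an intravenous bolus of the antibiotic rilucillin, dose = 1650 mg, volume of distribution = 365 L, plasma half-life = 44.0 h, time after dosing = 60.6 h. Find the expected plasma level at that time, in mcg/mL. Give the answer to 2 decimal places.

C₀ = Dose / Vd = 1650 / 365 = 4.521 mg/L
k = ln2 / t½ = 0.693147 / 44.0 = 0.01575 h⁻¹
C = C₀ · e^(−k·t) = 4.521 × e^(−0.01575 × 60.6)
  = 4.521 × 0.3850 = 1.741 mg/L
(1.741 mg/L = 1.741 mcg/mL)

1.74 mcg/mL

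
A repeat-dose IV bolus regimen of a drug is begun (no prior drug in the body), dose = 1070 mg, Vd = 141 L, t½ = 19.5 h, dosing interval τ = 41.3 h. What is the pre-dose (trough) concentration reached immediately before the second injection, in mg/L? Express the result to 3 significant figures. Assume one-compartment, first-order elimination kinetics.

1.75 mg/L

C₀ per dose = Dose / Vd = 1070 / 141 = 7.589 mg/L
k = ln2 / t½ = 0.693147 / 19.5 = 0.03555 h⁻¹
Fraction remaining after one interval: r = e^(−kτ) = e^(−0.03555 × 41.3) = 0.2303
Before dose 2, 1 dose has been given (aged 1τ).
C_trough = C₀ × r = 7.589 × 0.2303 = 1.748 mg/L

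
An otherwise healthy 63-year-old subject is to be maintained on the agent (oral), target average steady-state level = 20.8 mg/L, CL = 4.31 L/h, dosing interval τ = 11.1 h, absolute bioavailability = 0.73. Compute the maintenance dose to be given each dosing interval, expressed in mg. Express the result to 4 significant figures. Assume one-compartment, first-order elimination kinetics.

1363 mg

At steady state, F × (Dose/τ) = Css × CL.
Dose = Css × CL × τ / F = 20.8 × 4.310 × 11.1 / 0.73 = 1363 mg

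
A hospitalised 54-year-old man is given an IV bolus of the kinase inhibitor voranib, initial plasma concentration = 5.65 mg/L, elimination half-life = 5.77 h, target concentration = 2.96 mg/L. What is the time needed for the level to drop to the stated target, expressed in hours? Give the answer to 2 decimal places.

5.38 h

k = ln2 / t½ = 0.693147 / 5.77 = 0.1201 h⁻¹
t = ln(C₀ / C) / k = ln(5.650 / 2.96) / 0.1201
  = ln(1.909) / 0.1201 = 0.6466 / 0.1201 = 5.384 h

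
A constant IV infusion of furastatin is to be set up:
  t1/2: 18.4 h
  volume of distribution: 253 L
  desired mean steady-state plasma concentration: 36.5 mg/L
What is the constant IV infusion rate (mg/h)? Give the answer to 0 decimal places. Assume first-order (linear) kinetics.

348 mg/h

k = ln2 / t½ = 0.693147 / 18.4 = 0.03767 h⁻¹
CL = k × Vd = 0.03767 × 253 = 9.531 L/h
At steady state, infusion rate R₀ = Css × CL = 36.5 × 9.531 = 347.9 mg/h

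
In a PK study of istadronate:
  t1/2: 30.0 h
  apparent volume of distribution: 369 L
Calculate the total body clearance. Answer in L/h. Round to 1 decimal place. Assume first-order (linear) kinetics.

8.5 L/h

k = ln2 / t½ = 0.693147 / 30.0 = 0.02310 h⁻¹
CL = k × Vd = 0.02310 × 369 = 8.524 L/h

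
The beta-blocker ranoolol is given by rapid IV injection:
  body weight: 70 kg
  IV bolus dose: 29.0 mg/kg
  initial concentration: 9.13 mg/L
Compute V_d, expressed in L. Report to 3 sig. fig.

Dose = 29.0 × 70 = 2030 mg
Vd = Dose / C₀ = 2030 / 9.13 = 222.3 L

222 L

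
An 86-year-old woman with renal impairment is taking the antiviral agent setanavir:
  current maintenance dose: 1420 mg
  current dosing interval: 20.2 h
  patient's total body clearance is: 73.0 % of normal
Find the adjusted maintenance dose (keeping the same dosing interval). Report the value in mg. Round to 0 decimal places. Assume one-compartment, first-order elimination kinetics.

To keep the same average steady-state level, dosing rate must scale with clearance.
CL ratio = 73.0 / 100 = 0.7300
New dose (same interval) = 1420 × 0.7300 = 1037 mg

1037 mg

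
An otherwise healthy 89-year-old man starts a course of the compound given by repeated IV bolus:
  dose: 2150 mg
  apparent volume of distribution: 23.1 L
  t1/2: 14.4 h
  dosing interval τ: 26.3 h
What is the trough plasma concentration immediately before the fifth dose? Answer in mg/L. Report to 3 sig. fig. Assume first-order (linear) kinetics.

36.3 mg/L

C₀ per dose = Dose / Vd = 2150 / 23.1 = 93.07 mg/L
k = ln2 / t½ = 0.693147 / 14.4 = 0.04814 h⁻¹
Fraction remaining after one interval: r = e^(−kτ) = e^(−0.04814 × 26.3) = 0.2819
Before dose 5, 4 doses have been given (aged 1τ, 2τ, 3τ, 4τ).
C_trough = C₀ × (r + r² + … + r^4) = C₀ × r(1−r^4)/(1−r)
        = 93.07 × 0.2819 × (1 − 0.006315) / (1 − 0.2819) = 36.31 mg/L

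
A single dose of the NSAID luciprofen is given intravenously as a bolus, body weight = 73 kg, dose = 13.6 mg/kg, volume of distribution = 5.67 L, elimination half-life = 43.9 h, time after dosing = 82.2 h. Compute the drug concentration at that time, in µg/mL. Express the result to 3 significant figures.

Total dose = 13.6 × 73 = 992.8 mg
C₀ = Dose / Vd = 992.8 / 5.67 = 175.1 mg/L
k = ln2 / t½ = 0.693147 / 43.9 = 0.01579 h⁻¹
C = C₀ · e^(−k·t) = 175.1 × e^(−0.01579 × 82.2)
  = 175.1 × 0.2731 = 47.82 mg/L
(47.82 mg/L = 47.82 µg/mL)

47.8 µg/mL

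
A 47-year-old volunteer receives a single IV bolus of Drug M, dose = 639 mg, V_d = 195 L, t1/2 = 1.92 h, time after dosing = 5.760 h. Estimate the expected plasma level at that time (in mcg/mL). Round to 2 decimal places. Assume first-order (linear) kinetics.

0.41 mcg/mL

C₀ = Dose / Vd = 639.0 / 195 = 3.277 mg/L
k = ln2 / t½ = 0.693147 / 1.92 = 0.3610 h⁻¹
t / t½ = 5.760 / 1.92 = 3 half-lives
C = C₀ × (1/2)^3 = 3.277 × 0.1250 = 0.4096 mg/L
(0.4096 mg/L = 0.4096 mcg/mL)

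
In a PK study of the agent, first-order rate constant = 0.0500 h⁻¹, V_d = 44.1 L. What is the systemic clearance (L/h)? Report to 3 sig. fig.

2.21 L/h

CL = k × Vd = 0.0500 × 44.1 = 2.205 L/h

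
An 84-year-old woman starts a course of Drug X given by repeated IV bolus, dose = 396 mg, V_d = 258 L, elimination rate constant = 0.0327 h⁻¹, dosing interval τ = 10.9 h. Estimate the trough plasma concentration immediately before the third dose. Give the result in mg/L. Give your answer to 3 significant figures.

C₀ per dose = Dose / Vd = 396 / 258 = 1.535 mg/L
Fraction remaining after one interval: r = e^(−kτ) = e^(−0.03270 × 10.9) = 0.7002
Before dose 3, 2 doses have been given (aged 1τ, 2τ).
C_trough = C₀ × (r + r²) = 1.535 × (0.7002 + 0.4903) = 1.827 mg/L

1.83 mg/L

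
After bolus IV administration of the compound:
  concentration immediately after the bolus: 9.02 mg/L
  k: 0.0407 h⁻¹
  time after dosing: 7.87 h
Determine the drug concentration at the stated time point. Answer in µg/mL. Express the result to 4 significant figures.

C = C₀ · e^(−k·t) = 9.020 × e^(−0.04070 × 7.87)
  = 9.020 × 0.7259 = 6.548 mg/L
(6.548 mg/L = 6.548 µg/mL)

6.548 µg/mL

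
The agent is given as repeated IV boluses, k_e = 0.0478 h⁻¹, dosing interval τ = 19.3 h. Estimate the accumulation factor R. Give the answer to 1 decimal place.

e^(−kτ) = e^(−0.04780 × 19.3) = 0.3975
Accumulation ratio R = 1 / (1 − e^(−kτ)) = 1 / (1 − 0.3975) = 1.660

1.7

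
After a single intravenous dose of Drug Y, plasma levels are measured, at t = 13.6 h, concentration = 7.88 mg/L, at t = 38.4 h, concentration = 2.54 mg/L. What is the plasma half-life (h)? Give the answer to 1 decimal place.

k = ln(C₁/C₂) / (t₂ − t₁) = ln(7.88/2.54) / (38.4 − 13.6)
  = 1.132 / 24.80 = 0.04565 h⁻¹
t½ = ln2 / k = 0.693147 / 0.04565 = 15.18 h

15.2 h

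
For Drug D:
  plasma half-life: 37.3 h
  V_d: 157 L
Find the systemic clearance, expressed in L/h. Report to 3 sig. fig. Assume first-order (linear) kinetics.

2.92 L/h

k = ln2 / t½ = 0.693147 / 37.3 = 0.01858 h⁻¹
CL = k × Vd = 0.01858 × 157 = 2.917 L/h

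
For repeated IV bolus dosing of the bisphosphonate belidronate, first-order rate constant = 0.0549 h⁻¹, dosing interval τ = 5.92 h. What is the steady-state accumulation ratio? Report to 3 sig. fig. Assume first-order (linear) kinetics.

3.60

e^(−kτ) = e^(−0.05490 × 5.92) = 0.7225
Accumulation ratio R = 1 / (1 − e^(−kτ)) = 1 / (1 − 0.7225) = 3.604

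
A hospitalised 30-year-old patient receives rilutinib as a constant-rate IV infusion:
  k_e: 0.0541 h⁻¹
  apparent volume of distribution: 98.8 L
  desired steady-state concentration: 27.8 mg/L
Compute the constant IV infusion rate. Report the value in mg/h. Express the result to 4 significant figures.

148.6 mg/h

CL = k × Vd = 0.05410 × 98.8 = 5.345 L/h
At steady state, infusion rate R₀ = Css × CL = 27.8 × 5.345 = 148.6 mg/h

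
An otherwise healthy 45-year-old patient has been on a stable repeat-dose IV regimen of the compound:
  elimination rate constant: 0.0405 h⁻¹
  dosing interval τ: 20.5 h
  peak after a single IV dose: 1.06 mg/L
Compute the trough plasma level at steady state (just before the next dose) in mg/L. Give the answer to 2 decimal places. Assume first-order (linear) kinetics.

0.82 mg/L

e^(−kτ) = e^(−0.04050 × 20.5) = 0.4359
Accumulation ratio R = 1 / (1 − e^(−kτ)) = 1 / (1 − 0.4359) = 1.773
Steady-state trough = C₀ × R × e^(−kτ) = 1.06 × 1.773 × 0.4359 = 0.8192 mg/L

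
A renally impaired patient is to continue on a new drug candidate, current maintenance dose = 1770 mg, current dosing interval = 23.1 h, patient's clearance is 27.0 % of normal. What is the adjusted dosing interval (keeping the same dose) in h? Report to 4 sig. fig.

To keep the same average steady-state level, dosing rate must scale with clearance.
CL ratio = 27.0 / 100 = 0.2700
New interval (same dose) = 23.1 / 0.2700 = 85.56 h

85.56 h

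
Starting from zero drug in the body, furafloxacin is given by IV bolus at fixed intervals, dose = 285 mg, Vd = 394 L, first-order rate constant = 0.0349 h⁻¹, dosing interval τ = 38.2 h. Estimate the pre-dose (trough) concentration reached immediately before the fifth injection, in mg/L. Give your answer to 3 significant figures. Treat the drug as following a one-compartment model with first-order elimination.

0.258 mg/L

C₀ per dose = Dose / Vd = 285 / 394 = 0.7234 mg/L
Fraction remaining after one interval: r = e^(−kτ) = e^(−0.03490 × 38.2) = 0.2636
Before dose 5, 4 doses have been given (aged 1τ, 2τ, 3τ, 4τ).
C_trough = C₀ × (r + r² + … + r^4) = C₀ × r(1−r^4)/(1−r)
        = 0.7234 × 0.2636 × (1 − 0.004828) / (1 − 0.2636) = 0.2577 mg/L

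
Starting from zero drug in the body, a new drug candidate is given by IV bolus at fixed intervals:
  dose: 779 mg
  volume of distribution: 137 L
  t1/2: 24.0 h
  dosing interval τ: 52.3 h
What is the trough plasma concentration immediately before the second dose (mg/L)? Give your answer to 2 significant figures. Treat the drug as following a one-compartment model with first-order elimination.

1.3 mg/L

C₀ per dose = Dose / Vd = 779 / 137 = 5.686 mg/L
k = ln2 / t½ = 0.693147 / 24.0 = 0.02888 h⁻¹
Fraction remaining after one interval: r = e^(−kτ) = e^(−0.02888 × 52.3) = 0.2208
Before dose 2, 1 dose has been given (aged 1τ).
C_trough = C₀ × r = 5.686 × 0.2208 = 1.255 mg/L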